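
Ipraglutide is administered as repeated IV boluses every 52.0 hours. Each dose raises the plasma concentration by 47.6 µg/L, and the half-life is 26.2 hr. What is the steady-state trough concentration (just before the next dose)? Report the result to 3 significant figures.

16.1 µg/L

k = ln 2 / 26.2 = 0.02646 hr⁻¹
Fraction remaining after one interval: e^(−kτ) = e^(−0.02646 × 52.0) = 0.2527
R = 1 / (1 − 0.2527) = 1.338
Css,max = 47.6 × 1.338 = 63.69 µg/L
Css,min = Css,max × e^(−kτ) = 63.69 × 0.2527 ≈ 16.1 µg/L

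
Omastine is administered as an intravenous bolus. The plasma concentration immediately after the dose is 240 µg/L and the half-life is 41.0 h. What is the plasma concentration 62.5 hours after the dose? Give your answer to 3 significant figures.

83.4 µg/L

k = ln 2 / 41.0 = 0.01691 h⁻¹
C(t) = C₀ e^(−kt) = 240 × e^(−0.01691 × 62.5) = 240 × e^(−1.057) = 240 × 0.3476 ≈ 83.4 µg/L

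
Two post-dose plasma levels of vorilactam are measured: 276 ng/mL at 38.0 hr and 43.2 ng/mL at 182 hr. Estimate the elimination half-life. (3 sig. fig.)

53.8 hours

k = ln(C₁/C₂) / (t₂ − t₁) = ln(276/43.2) / (182 − 38.0)
  = 1.855 / 144.0 = 0.01288 hr⁻¹
t½ = ln 2 / k = ln 2 / 0.01288 ≈ 53.8 hours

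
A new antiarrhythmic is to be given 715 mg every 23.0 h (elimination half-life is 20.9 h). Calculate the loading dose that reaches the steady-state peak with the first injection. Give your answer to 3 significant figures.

1340 mg

k = ln 2 / 20.9 = 0.03316 h⁻¹
Accumulation ratio R = 1 / (1 − e^(−kτ)) = 1 / (1 − e^(−0.03316×23.0)) = 1 / (1 − 0.4664) = 1.874
Loading dose = maintenance dose × R = 715 × 1.874 ≈ 1340 mg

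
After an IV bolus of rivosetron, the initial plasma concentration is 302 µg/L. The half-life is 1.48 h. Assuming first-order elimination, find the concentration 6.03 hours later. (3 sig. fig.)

k = ln 2 / 1.48 = 0.4683 h⁻¹
C(t) = C₀ e^(−kt) = 302 × e^(−0.4683 × 6.03) = 302 × e^(−2.824) = 302 × 0.05936 ≈ 17.9 µg/L

17.9 µg/L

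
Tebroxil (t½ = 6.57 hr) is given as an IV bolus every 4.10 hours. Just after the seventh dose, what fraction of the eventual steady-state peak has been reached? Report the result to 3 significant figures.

k = ln 2 / 6.57 = 0.1055 hr⁻¹
f_n = 1 − e^(−nkτ) = 1 − e^(−7 × 0.1055 × 4.10) = 1 − e^(−3.028) = 1 − 0.04842 ≈ 0.952

0.952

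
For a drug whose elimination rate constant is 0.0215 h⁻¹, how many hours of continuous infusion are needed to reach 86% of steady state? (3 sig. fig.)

f = 1 − e^(−kt)  ⇒  t = −ln(1 − f) / k
t = −ln(1 − 0.86) / 0.02150 = 1.966 / 0.02150 ≈ 91.4 hours

91.4 hours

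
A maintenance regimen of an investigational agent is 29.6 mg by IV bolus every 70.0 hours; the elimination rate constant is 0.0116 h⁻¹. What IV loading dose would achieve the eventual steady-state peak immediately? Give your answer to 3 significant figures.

Accumulation ratio R = 1 / (1 − e^(−kτ)) = 1 / (1 − e^(−0.01160×70.0)) = 1 / (1 − 0.4440) = 1.798
Loading dose = maintenance dose × R = 29.6 × 1.798 ≈ 53.2 mg

53.2 mg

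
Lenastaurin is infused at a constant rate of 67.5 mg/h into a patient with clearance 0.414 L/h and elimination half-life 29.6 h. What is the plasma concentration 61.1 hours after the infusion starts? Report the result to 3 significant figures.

124 mg/L

Css = rate / CL = 67.5 / 0.414 = 163.0 mg/L
k = ln 2 / 29.6 = 0.02342 h⁻¹
C(t) = Css (1 − e^(−kt)) = 163.0 × (1 − e^(−1.431)) = 163.0 × 0.7609 ≈ 124 mg/L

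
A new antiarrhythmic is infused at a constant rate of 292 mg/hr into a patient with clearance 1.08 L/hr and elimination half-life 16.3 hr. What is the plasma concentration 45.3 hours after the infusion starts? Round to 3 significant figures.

Css = rate / CL = 292 / 1.08 = 270.4 mg/L
k = ln 2 / 16.3 = 0.04252 hr⁻¹
C(t) = Css (1 − e^(−kt)) = 270.4 × (1 − e^(−1.926)) = 270.4 × 0.8543 ≈ 231 mg/L

231 mg/L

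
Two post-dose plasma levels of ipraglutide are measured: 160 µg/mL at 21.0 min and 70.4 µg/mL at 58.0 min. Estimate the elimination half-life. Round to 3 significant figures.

k = ln(C₁/C₂) / (t₂ − t₁) = ln(160/70.4) / (58.0 − 21.0)
  = 0.8210 / 37.00 = 0.02219 min⁻¹
t½ = ln 2 / k = ln 2 / 0.02219 ≈ 31.2 minutes

31.2 minutes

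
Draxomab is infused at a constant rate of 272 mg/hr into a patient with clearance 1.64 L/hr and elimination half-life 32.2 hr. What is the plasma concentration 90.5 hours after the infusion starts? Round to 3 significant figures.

Css = rate / CL = 272 / 1.64 = 165.9 µg/mL
k = ln 2 / 32.2 = 0.02153 hr⁻¹
C(t) = Css (1 − e^(−kt)) = 165.9 × (1 − e^(−1.948)) = 165.9 × 0.8575 ≈ 142 µg/mL

142 µg/mL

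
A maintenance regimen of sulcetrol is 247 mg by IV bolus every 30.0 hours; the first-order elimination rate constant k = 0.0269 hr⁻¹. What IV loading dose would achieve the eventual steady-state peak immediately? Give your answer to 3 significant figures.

446 mg

Accumulation ratio R = 1 / (1 − e^(−kτ)) = 1 / (1 − e^(−0.02690×30.0)) = 1 / (1 − 0.4462) = 1.806
Loading dose = maintenance dose × R = 247 × 1.806 ≈ 446 mg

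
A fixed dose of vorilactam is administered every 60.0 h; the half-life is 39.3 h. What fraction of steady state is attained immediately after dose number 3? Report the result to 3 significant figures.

k = ln 2 / 39.3 = 0.01764 h⁻¹
f_n = 1 − e^(−nkτ) = 1 − e^(−3 × 0.01764 × 60.0) = 1 − e^(−3.175) = 1 − 0.04181 ≈ 0.958

0.958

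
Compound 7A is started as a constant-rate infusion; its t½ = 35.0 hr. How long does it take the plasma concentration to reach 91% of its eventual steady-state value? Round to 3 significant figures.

122 hours

k = ln 2 / 35.0 = 0.01980 hr⁻¹
f = 1 − e^(−kt)  ⇒  t = −ln(1 − f) / k
t = −ln(1 − 0.91) / 0.01980 = 2.408 / 0.01980 ≈ 122 hours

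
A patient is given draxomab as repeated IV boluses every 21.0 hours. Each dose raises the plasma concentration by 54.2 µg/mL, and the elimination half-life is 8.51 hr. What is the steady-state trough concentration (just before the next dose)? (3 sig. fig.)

k = ln 2 / 8.51 = 0.08145 hr⁻¹
Fraction remaining after one interval: e^(−kτ) = e^(−0.08145 × 21.0) = 0.1808
R = 1 / (1 − 0.1808) = 1.221
Css,max = 54.2 × 1.221 = 66.16 µg/mL
Css,min = Css,max × e^(−kτ) = 66.16 × 0.1808 ≈ 12.0 µg/mL

12.0 µg/mL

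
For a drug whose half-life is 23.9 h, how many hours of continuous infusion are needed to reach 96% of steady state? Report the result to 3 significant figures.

111 hours

k = ln 2 / 23.9 = 0.02900 h⁻¹
f = 1 − e^(−kt)  ⇒  t = −ln(1 − f) / k
t = −ln(1 − 0.96) / 0.02900 = 3.219 / 0.02900 ≈ 111 hours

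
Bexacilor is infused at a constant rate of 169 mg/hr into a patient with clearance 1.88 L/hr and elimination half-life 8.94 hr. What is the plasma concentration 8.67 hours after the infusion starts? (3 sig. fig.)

Css = rate / CL = 169 / 1.88 = 89.89 mg/L
k = ln 2 / 8.94 = 0.07753 hr⁻¹
C(t) = Css (1 − e^(−kt)) = 89.89 × (1 − e^(−0.6722)) = 89.89 × 0.4894 ≈ 44.0 mg/L

44.0 mg/L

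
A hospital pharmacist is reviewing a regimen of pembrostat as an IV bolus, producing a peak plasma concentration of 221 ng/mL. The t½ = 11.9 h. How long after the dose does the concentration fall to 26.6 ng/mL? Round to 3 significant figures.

k = ln 2 / 11.9 = 0.05825 h⁻¹
C(t) = C₀ e^(−kt)  ⇒  t = ln(C₀/C) / k
t = ln(221/26.6) / 0.05825 = 2.117 / 0.05825 ≈ 36.3 hours

36.3 hours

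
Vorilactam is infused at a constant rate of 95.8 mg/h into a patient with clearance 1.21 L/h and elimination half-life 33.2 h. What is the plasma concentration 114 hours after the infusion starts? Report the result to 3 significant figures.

Css = rate / CL = 95.8 / 1.21 = 79.17 mg/L
k = ln 2 / 33.2 = 0.02088 h⁻¹
C(t) = Css (1 − e^(−kt)) = 79.17 × (1 − e^(−2.380)) = 79.17 × 0.9075 ≈ 71.8 mg/L

71.8 mg/L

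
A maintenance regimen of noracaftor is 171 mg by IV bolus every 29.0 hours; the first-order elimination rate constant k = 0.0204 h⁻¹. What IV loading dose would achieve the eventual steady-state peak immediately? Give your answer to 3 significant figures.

Accumulation ratio R = 1 / (1 − e^(−kτ)) = 1 / (1 − e^(−0.02040×29.0)) = 1 / (1 − 0.5534) = 2.239
Loading dose = maintenance dose × R = 171 × 2.239 ≈ 383 mg

383 mg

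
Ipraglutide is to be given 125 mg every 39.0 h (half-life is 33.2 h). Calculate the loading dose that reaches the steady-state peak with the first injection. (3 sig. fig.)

224 mg

k = ln 2 / 33.2 = 0.02088 h⁻¹
Accumulation ratio R = 1 / (1 − e^(−kτ)) = 1 / (1 − e^(−0.02088×39.0)) = 1 / (1 − 0.4430) = 1.795
Loading dose = maintenance dose × R = 125 × 1.795 ≈ 224 mg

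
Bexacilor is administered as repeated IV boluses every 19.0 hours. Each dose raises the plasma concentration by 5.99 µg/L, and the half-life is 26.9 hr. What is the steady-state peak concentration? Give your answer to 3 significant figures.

15.5 µg/L

k = ln 2 / 26.9 = 0.02577 hr⁻¹
Fraction remaining after one interval: e^(−kτ) = e^(−0.02577 × 19.0) = 0.6129
R = 1 / (1 − 0.6129) = 2.583
Css,max = 5.99 × 2.583 ≈ 15.5 µg/L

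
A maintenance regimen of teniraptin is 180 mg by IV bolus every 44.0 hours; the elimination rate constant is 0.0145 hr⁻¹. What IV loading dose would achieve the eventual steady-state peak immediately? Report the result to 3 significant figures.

Accumulation ratio R = 1 / (1 − e^(−kτ)) = 1 / (1 − e^(−0.01450×44.0)) = 1 / (1 − 0.5283) = 2.120
Loading dose = maintenance dose × R = 180 × 2.120 ≈ 382 mg

382 mg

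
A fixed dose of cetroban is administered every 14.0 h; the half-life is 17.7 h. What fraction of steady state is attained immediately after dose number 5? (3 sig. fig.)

k = ln 2 / 17.7 = 0.03916 h⁻¹
f_n = 1 − e^(−nkτ) = 1 − e^(−5 × 0.03916 × 14.0) = 1 − e^(−2.741) = 1 − 0.06449 ≈ 0.936

0.936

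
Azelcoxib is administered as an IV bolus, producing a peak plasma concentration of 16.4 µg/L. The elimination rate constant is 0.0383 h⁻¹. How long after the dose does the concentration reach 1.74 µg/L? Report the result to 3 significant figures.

C(t) = C₀ e^(−kt)  ⇒  t = ln(C₀/C) / k
t = ln(16.4/1.74) / 0.03830 = 2.243 / 0.03830 ≈ 58.6 hours

58.6 hours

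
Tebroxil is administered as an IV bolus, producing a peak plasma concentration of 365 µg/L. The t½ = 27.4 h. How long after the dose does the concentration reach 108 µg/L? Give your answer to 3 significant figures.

48.1 hours

k = ln 2 / 27.4 = 0.02530 h⁻¹
C(t) = C₀ e^(−kt)  ⇒  t = ln(C₀/C) / k
t = ln(365/108) / 0.02530 = 1.218 / 0.02530 ≈ 48.1 hours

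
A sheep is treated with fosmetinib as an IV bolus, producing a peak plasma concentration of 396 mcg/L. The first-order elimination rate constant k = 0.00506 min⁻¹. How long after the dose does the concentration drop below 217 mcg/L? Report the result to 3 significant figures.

C(t) = C₀ e^(−kt)  ⇒  t = ln(C₀/C) / k
t = ln(396/217) / 0.005060 = 0.6015 / 0.005060 ≈ 119 minutes

119 minutes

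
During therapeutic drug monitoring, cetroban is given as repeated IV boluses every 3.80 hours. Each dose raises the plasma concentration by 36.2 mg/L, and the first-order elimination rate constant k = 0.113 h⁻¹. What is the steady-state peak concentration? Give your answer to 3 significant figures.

104 mg/L

Fraction remaining after one interval: e^(−kτ) = e^(−0.1130 × 3.80) = 0.6509
R = 1 / (1 − 0.6509) = 2.865
Css,max = 36.2 × 2.865 ≈ 104 mg/L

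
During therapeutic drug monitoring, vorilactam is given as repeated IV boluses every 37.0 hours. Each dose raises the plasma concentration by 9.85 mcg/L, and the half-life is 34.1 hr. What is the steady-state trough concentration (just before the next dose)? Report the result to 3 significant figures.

k = ln 2 / 34.1 = 0.02033 hr⁻¹
Fraction remaining after one interval: e^(−kτ) = e^(−0.02033 × 37.0) = 0.4714
R = 1 / (1 − 0.4714) = 1.892
Css,max = 9.85 × 1.892 = 18.63 mcg/L
Css,min = Css,max × e^(−kτ) = 18.63 × 0.4714 ≈ 8.78 mcg/L

8.78 mcg/L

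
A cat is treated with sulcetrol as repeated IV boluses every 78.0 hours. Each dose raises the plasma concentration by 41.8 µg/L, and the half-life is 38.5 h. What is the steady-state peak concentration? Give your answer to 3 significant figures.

k = ln 2 / 38.5 = 0.01800 h⁻¹
Fraction remaining after one interval: e^(−kτ) = e^(−0.01800 × 78.0) = 0.2455
R = 1 / (1 − 0.2455) = 1.325
Css,max = 41.8 × 1.325 ≈ 55.4 µg/L

55.4 µg/L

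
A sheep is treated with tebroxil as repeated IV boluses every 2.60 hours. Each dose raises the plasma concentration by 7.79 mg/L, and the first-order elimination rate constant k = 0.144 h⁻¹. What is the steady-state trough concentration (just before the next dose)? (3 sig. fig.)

Fraction remaining after one interval: e^(−kτ) = e^(−0.1440 × 2.60) = 0.6877
R = 1 / (1 − 0.6877) = 3.202
Css,max = 7.79 × 3.202 = 24.94 mg/L
Css,min = Css,max × e^(−kτ) = 24.94 × 0.6877 ≈ 17.2 mg/L

17.2 mg/L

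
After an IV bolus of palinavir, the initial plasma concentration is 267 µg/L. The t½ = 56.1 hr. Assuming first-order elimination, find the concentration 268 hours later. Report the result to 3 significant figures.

k = ln 2 / 56.1 = 0.01236 hr⁻¹
268 hr is 4.777 half-lives, so C = 267 × (1/2)^4.777 = 267 × 0.03647 ≈ 9.74 µg/L

9.74 µg/L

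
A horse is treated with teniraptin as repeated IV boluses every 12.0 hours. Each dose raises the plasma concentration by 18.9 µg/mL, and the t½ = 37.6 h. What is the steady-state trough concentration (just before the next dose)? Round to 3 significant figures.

k = ln 2 / 37.6 = 0.01843 h⁻¹
Fraction remaining after one interval: e^(−kτ) = e^(−0.01843 × 12.0) = 0.8015
R = 1 / (1 − 0.8015) = 5.039
Css,max = 18.9 × 5.039 = 95.23 µg/mL
Css,min = Css,max × e^(−kτ) = 95.23 × 0.8015 ≈ 76.3 µg/mL

76.3 µg/mL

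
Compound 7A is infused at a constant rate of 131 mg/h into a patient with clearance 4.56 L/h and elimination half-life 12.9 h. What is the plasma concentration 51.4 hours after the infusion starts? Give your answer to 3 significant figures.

Css = rate / CL = 131 / 4.56 = 28.73 mg/L
k = ln 2 / 12.9 = 0.05373 h⁻¹
C(t) = Css (1 − e^(−kt)) = 28.73 × (1 − e^(−2.762)) = 28.73 × 0.9368 ≈ 26.9 mg/L

26.9 mg/L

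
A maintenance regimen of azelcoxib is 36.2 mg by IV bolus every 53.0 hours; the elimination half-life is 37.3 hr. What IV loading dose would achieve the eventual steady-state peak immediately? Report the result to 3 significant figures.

57.8 mg

k = ln 2 / 37.3 = 0.01858 hr⁻¹
Accumulation ratio R = 1 / (1 − e^(−kτ)) = 1 / (1 − e^(−0.01858×53.0)) = 1 / (1 − 0.3735) = 1.596
Loading dose = maintenance dose × R = 36.2 × 1.596 ≈ 57.8 mg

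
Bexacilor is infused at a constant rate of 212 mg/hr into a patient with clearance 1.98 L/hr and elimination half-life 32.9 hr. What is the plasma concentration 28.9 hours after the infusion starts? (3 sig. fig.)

Css = rate / CL = 212 / 1.98 = 107.1 mg/L
k = ln 2 / 32.9 = 0.02107 hr⁻¹
C(t) = Css (1 − e^(−kt)) = 107.1 × (1 − e^(−0.6089)) = 107.1 × 0.4560 ≈ 48.8 mg/L

48.8 mg/L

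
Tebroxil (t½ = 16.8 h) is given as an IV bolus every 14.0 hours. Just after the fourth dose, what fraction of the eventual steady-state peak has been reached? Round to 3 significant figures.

k = ln 2 / 16.8 = 0.04126 h⁻¹
f_n = 1 − e^(−nkτ) = 1 − e^(−4 × 0.04126 × 14.0) = 1 − e^(−2.310) = 1 − 0.09921 ≈ 0.901

0.901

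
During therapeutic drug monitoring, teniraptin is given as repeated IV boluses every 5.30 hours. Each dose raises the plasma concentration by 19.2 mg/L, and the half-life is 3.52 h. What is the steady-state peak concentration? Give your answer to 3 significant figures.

k = ln 2 / 3.52 = 0.1969 h⁻¹
Fraction remaining after one interval: e^(−kτ) = e^(−0.1969 × 5.30) = 0.3522
R = 1 / (1 − 0.3522) = 1.544
Css,max = 19.2 × 1.544 ≈ 29.6 mg/L

29.6 mg/L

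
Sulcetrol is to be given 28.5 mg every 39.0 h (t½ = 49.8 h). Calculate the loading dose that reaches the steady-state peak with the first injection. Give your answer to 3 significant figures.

68.0 mg

k = ln 2 / 49.8 = 0.01392 h⁻¹
Accumulation ratio R = 1 / (1 − e^(−kτ)) = 1 / (1 − e^(−0.01392×39.0)) = 1 / (1 − 0.5811) = 2.387
Loading dose = maintenance dose × R = 28.5 × 2.387 ≈ 68.0 mg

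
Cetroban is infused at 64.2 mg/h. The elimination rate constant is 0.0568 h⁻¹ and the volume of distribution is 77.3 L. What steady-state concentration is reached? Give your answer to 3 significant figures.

CL = k · V = 0.0568 × 77.3 = 4.391 L/h
Css = rate / CL = 64.2 / 4.391 ≈ 14.6 µg/mL

14.6 µg/mL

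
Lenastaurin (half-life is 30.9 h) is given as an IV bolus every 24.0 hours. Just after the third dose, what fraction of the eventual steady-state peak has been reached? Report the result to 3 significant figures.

0.801

k = ln 2 / 30.9 = 0.02243 h⁻¹
f_n = 1 − e^(−nkτ) = 1 − e^(−3 × 0.02243 × 24.0) = 1 − e^(−1.615) = 1 − 0.1989 ≈ 0.801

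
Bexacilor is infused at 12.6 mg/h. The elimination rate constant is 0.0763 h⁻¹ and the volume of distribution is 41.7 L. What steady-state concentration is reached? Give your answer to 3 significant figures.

3.96 µg/mL

CL = k · V = 0.0763 × 41.7 = 3.182 L/h
Css = rate / CL = 12.6 / 3.182 ≈ 3.96 µg/mL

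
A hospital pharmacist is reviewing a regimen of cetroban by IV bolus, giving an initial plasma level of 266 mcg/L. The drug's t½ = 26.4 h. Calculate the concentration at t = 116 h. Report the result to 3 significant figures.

12.7 mcg/L

k = ln 2 / 26.4 = 0.02626 h⁻¹
C(t) = C₀ e^(−kt) = 266 × e^(−0.02626 × 116) = 266 × e^(−3.046) = 266 × 0.04757 ≈ 12.7 mcg/L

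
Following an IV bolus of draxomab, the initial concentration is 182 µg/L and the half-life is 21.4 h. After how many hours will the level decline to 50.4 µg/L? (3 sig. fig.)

39.6 hours

k = ln 2 / 21.4 = 0.03239 h⁻¹
C(t) = C₀ e^(−kt)  ⇒  t = ln(C₀/C) / k
t = ln(182/50.4) / 0.03239 = 1.284 / 0.03239 ≈ 39.6 hours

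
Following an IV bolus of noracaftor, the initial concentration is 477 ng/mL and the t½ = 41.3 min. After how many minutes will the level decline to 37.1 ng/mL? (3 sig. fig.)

152 minutes

k = ln 2 / 41.3 = 0.01678 min⁻¹
C(t) = C₀ e^(−kt)  ⇒  t = ln(C₀/C) / k
t = ln(477/37.1) / 0.01678 = 2.554 / 0.01678 ≈ 152 minutes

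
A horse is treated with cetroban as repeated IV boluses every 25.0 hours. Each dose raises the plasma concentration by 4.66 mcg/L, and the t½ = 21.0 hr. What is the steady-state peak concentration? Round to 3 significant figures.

8.29 mcg/L

k = ln 2 / 21.0 = 0.03301 hr⁻¹
Fraction remaining after one interval: e^(−kτ) = e^(−0.03301 × 25.0) = 0.4382
R = 1 / (1 − 0.4382) = 1.780
Css,max = 4.66 × 1.780 ≈ 8.29 mcg/L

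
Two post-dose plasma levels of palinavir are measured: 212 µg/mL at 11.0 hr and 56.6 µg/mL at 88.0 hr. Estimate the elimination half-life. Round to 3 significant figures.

k = ln(C₁/C₂) / (t₂ − t₁) = ln(212/56.6) / (88.0 − 11.0)
  = 1.321 / 77.00 = 0.01715 hr⁻¹
t½ = ln 2 / k = ln 2 / 0.01715 ≈ 40.4 hours

40.4 hours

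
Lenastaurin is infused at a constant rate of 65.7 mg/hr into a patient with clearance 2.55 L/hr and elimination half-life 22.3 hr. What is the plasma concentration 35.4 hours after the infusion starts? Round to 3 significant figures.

Css = rate / CL = 65.7 / 2.55 = 25.76 mg/L
k = ln 2 / 22.3 = 0.03108 hr⁻¹
C(t) = Css (1 − e^(−kt)) = 25.76 × (1 − e^(−1.100)) = 25.76 × 0.6672 ≈ 17.2 mg/L

17.2 mg/L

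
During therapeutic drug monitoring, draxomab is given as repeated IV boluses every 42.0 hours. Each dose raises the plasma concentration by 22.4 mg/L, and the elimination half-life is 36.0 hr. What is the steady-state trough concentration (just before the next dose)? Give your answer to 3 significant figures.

k = ln 2 / 36.0 = 0.01925 hr⁻¹
Fraction remaining after one interval: e^(−kτ) = e^(−0.01925 × 42.0) = 0.4454
R = 1 / (1 − 0.4454) = 1.803
Css,max = 22.4 × 1.803 = 40.39 mg/L
Css,min = Css,max × e^(−kτ) = 40.39 × 0.4454 ≈ 18.0 mg/L

18.0 mg/L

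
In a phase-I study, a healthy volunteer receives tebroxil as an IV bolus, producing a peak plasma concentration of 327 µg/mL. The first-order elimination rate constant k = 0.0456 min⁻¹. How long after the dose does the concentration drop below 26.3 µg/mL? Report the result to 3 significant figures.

55.3 minutes

C(t) = C₀ e^(−kt)  ⇒  t = ln(C₀/C) / k
t = ln(327/26.3) / 0.04560 = 2.520 / 0.04560 ≈ 55.3 minutes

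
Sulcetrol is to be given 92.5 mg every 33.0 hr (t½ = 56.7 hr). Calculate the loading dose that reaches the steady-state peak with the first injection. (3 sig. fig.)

279 mg

k = ln 2 / 56.7 = 0.01222 hr⁻¹
Accumulation ratio R = 1 / (1 − e^(−kτ)) = 1 / (1 − e^(−0.01222×33.0)) = 1 / (1 − 0.6680) = 3.012
Loading dose = maintenance dose × R = 92.5 × 3.012 ≈ 279 mg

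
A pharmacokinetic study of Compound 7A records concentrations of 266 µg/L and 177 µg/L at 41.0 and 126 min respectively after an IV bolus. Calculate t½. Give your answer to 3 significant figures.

145 minutes

k = ln(C₁/C₂) / (t₂ − t₁) = ln(266/177) / (126 − 41.0)
  = 0.4073 / 85.00 = 0.004792 min⁻¹
t½ = ln 2 / k = ln 2 / 0.004792 ≈ 145 minutes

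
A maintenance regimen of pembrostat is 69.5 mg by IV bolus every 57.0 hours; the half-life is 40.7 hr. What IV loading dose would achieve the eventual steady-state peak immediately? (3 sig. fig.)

k = ln 2 / 40.7 = 0.01703 hr⁻¹
Accumulation ratio R = 1 / (1 − e^(−kτ)) = 1 / (1 − e^(−0.01703×57.0)) = 1 / (1 − 0.3788) = 1.610
Loading dose = maintenance dose × R = 69.5 × 1.610 ≈ 112 mg

112 mg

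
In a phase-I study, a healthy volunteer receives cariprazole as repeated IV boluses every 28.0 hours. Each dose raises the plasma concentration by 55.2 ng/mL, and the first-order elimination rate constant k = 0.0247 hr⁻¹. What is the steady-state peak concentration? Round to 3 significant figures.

111 ng/mL

Fraction remaining after one interval: e^(−kτ) = e^(−0.02470 × 28.0) = 0.5008
R = 1 / (1 − 0.5008) = 2.003
Css,max = 55.2 × 2.003 ≈ 111 ng/mL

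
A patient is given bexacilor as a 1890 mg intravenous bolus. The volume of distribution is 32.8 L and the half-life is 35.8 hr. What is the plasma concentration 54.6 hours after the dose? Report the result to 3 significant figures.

C₀ = dose / V = 1890 / 32.8 = 57.62 µg/mL
k = ln 2 / 35.8 = 0.01936 hr⁻¹
C(t) = C₀ e^(−kt) = 57.62 × e^(−0.01936 × 54.6) = 57.62 × e^(−1.057) = 57.62 × 0.3474 ≈ 20.0 µg/mL

20.0 µg/mL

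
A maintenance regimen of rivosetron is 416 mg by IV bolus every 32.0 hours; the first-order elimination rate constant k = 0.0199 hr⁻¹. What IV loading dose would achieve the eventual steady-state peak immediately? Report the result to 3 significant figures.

Accumulation ratio R = 1 / (1 − e^(−kτ)) = 1 / (1 − e^(−0.01990×32.0)) = 1 / (1 − 0.5290) = 2.123
Loading dose = maintenance dose × R = 416 × 2.123 ≈ 883 mg

883 mg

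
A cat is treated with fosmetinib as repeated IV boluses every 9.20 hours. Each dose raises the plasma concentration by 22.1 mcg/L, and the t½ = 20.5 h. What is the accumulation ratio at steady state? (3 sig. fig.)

k = ln 2 / 20.5 = 0.03381 h⁻¹
Fraction remaining after one interval: e^(−kτ) = e^(−0.03381 × 9.20) = 0.7327
R = 1 / (1 − 0.7327) = 1 / 0.2673 ≈ 3.74

3.74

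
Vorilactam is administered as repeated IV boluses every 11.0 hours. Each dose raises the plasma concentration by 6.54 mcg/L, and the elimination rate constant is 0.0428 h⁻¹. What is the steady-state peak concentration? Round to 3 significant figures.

Fraction remaining after one interval: e^(−kτ) = e^(−0.04280 × 11.0) = 0.6245
R = 1 / (1 − 0.6245) = 2.663
Css,max = 6.54 × 2.663 ≈ 17.4 mcg/L

17.4 mcg/L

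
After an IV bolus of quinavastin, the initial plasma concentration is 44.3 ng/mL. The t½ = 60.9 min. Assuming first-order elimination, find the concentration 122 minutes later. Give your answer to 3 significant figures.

11.0 ng/mL

k = ln 2 / 60.9 = 0.01138 min⁻¹
122 min is 2.003 half-lives, so C = 44.3 × (1/2)^2.003 = 44.3 × 0.2494 ≈ 11.0 ng/mL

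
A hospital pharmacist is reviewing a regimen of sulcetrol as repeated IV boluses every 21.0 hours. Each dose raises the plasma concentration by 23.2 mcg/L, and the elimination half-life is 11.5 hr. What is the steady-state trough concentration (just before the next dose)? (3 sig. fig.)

k = ln 2 / 11.5 = 0.06027 hr⁻¹
Fraction remaining after one interval: e^(−kτ) = e^(−0.06027 × 21.0) = 0.2820
R = 1 / (1 − 0.2820) = 1.393
Css,max = 23.2 × 1.393 = 32.31 mcg/L
Css,min = Css,max × e^(−kτ) = 32.31 × 0.2820 ≈ 9.11 mcg/L

9.11 mcg/L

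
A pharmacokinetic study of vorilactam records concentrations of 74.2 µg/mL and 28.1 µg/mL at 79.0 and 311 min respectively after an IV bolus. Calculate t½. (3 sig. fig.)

166 minutes

k = ln(C₁/C₂) / (t₂ − t₁) = ln(74.2/28.1) / (311 − 79.0)
  = 0.9710 / 232.0 = 0.004185 min⁻¹
t½ = ln 2 / k = ln 2 / 0.004185 ≈ 166 minutes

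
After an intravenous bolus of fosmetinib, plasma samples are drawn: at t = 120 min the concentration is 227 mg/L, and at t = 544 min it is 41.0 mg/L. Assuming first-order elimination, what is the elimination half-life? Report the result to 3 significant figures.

172 minutes

k = ln(C₁/C₂) / (t₂ − t₁) = ln(227/41.0) / (544 − 120)
  = 1.711 / 424.0 = 0.004036 min⁻¹
t½ = ln 2 / k = ln 2 / 0.004036 ≈ 172 minutes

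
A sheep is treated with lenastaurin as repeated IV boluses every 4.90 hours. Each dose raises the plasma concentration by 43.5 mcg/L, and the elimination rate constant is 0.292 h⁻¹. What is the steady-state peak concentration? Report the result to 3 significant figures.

Fraction remaining after one interval: e^(−kτ) = e^(−0.2920 × 4.90) = 0.2391
R = 1 / (1 − 0.2391) = 1.314
Css,max = 43.5 × 1.314 ≈ 57.2 mcg/L

57.2 mcg/L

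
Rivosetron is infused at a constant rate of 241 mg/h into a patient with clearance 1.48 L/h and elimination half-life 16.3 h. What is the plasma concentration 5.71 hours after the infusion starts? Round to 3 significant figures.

35.1 mg/L

Css = rate / CL = 241 / 1.48 = 162.8 mg/L
k = ln 2 / 16.3 = 0.04252 h⁻¹
C(t) = Css (1 − e^(−kt)) = 162.8 × (1 − e^(−0.2428)) = 162.8 × 0.2156 ≈ 35.1 mg/L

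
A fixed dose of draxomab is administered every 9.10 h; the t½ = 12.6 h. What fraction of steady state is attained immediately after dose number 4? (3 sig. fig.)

k = ln 2 / 12.6 = 0.05501 h⁻¹
f_n = 1 − e^(−nkτ) = 1 − e^(−4 × 0.05501 × 9.10) = 1 − e^(−2.002) = 1 − 0.1350 ≈ 0.865

0.865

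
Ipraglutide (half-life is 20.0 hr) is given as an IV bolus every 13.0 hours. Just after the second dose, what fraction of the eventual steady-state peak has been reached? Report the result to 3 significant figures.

k = ln 2 / 20.0 = 0.03466 hr⁻¹
f_n = 1 − e^(−nkτ) = 1 − e^(−2 × 0.03466 × 13.0) = 1 − e^(−0.9011) = 1 − 0.4061 ≈ 0.594

0.594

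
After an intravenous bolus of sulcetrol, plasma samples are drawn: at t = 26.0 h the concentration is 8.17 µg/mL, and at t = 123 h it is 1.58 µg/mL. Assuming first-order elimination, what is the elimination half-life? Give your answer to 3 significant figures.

40.9 hours

k = ln(C₁/C₂) / (t₂ − t₁) = ln(8.17/1.58) / (123 − 26.0)
  = 1.643 / 97.00 = 0.01694 h⁻¹
t½ = ln 2 / k = ln 2 / 0.01694 ≈ 40.9 hours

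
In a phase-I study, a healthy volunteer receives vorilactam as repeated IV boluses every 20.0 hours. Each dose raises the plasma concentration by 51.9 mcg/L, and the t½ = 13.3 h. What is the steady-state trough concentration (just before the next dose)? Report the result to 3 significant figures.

k = ln 2 / 13.3 = 0.05212 h⁻¹
Fraction remaining after one interval: e^(−kτ) = e^(−0.05212 × 20.0) = 0.3526
R = 1 / (1 − 0.3526) = 1.545
Css,max = 51.9 × 1.545 = 80.17 mcg/L
Css,min = Css,max × e^(−kτ) = 80.17 × 0.3526 ≈ 28.3 mcg/L

28.3 mcg/L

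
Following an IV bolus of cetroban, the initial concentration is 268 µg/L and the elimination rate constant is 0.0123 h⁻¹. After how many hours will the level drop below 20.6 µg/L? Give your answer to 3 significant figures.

209 hours

C(t) = C₀ e^(−kt)  ⇒  t = ln(C₀/C) / k
t = ln(268/20.6) / 0.01230 = 2.566 / 0.01230 ≈ 209 hours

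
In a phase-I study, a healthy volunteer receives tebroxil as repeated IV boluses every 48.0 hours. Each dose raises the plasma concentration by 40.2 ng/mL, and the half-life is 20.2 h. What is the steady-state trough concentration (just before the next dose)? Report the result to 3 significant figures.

k = ln 2 / 20.2 = 0.03431 h⁻¹
Fraction remaining after one interval: e^(−kτ) = e^(−0.03431 × 48.0) = 0.1926
R = 1 / (1 − 0.1926) = 1.239
Css,max = 40.2 × 1.239 = 49.79 ng/mL
Css,min = Css,max × e^(−kτ) = 49.79 × 0.1926 ≈ 9.59 ng/mL

9.59 ng/mL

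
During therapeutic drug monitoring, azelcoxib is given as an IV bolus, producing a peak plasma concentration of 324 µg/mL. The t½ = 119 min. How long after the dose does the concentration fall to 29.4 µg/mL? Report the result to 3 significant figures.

412 minutes

k = ln 2 / 119 = 0.005825 min⁻¹
C(t) = C₀ e^(−kt)  ⇒  t = ln(C₀/C) / k
t = ln(324/29.4) / 0.005825 = 2.400 / 0.005825 ≈ 412 minutes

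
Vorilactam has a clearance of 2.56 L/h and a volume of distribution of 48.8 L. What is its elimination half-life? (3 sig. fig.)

k = CL / V = 2.56 / 48.8 = 0.05246 h⁻¹
t½ = ln 2 / k = ln 2 / 0.05246 ≈ 13.2 hours

13.2 hours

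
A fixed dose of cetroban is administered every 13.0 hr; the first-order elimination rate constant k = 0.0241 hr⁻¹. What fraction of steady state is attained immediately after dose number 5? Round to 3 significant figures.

f_n = 1 − e^(−nkτ) = 1 − e^(−5 × 0.02410 × 13.0) = 1 − e^(−1.567) = 1 − 0.2088 ≈ 0.791

0.791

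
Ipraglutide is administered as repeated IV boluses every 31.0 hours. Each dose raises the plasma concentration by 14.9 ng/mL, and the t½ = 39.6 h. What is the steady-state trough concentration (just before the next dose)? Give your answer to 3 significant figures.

20.7 ng/mL

k = ln 2 / 39.6 = 0.01750 h⁻¹
Fraction remaining after one interval: e^(−kτ) = e^(−0.01750 × 31.0) = 0.5812
R = 1 / (1 − 0.5812) = 2.388
Css,max = 14.9 × 2.388 = 35.58 ng/mL
Css,min = Css,max × e^(−kτ) = 35.58 × 0.5812 ≈ 20.7 ng/mL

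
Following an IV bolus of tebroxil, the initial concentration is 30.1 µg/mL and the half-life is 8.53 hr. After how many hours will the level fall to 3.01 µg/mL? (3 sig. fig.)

28.3 hours

k = ln 2 / 8.53 = 0.08126 hr⁻¹
C(t) = C₀ e^(−kt)  ⇒  t = ln(C₀/C) / k
t = ln(30.1/3.01) / 0.08126 = 2.303 / 0.08126 ≈ 28.3 hours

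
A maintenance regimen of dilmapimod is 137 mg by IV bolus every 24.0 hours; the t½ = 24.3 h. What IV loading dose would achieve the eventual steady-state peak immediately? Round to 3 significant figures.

k = ln 2 / 24.3 = 0.02852 h⁻¹
Accumulation ratio R = 1 / (1 − e^(−kτ)) = 1 / (1 − e^(−0.02852×24.0)) = 1 / (1 − 0.5043) = 2.017
Loading dose = maintenance dose × R = 137 × 2.017 ≈ 276 mg

276 mg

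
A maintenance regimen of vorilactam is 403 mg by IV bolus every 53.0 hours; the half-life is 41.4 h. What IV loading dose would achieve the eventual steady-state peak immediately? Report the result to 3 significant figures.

k = ln 2 / 41.4 = 0.01674 h⁻¹
Accumulation ratio R = 1 / (1 − e^(−kτ)) = 1 / (1 − e^(−0.01674×53.0)) = 1 / (1 − 0.4117) = 1.700
Loading dose = maintenance dose × R = 403 × 1.700 ≈ 685 mg

685 mg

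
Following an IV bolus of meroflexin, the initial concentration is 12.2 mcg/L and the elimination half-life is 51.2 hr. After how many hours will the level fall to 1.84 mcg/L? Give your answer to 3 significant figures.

k = ln 2 / 51.2 = 0.01354 hr⁻¹
C(t) = C₀ e^(−kt)  ⇒  t = ln(C₀/C) / k
t = ln(12.2/1.84) / 0.01354 = 1.892 / 0.01354 ≈ 140 hours

140 hours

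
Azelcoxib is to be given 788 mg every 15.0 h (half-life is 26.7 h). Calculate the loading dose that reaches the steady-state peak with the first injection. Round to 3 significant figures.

k = ln 2 / 26.7 = 0.02596 h⁻¹
Accumulation ratio R = 1 / (1 − e^(−kτ)) = 1 / (1 − e^(−0.02596×15.0)) = 1 / (1 − 0.6775) = 3.100
Loading dose = maintenance dose × R = 788 × 3.100 ≈ 2440 mg

2440 mg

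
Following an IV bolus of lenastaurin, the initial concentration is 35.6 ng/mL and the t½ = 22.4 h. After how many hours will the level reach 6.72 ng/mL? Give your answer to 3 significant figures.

53.9 hours

k = ln 2 / 22.4 = 0.03094 h⁻¹
C(t) = C₀ e^(−kt)  ⇒  t = ln(C₀/C) / k
t = ln(35.6/6.72) / 0.03094 = 1.667 / 0.03094 ≈ 53.9 hours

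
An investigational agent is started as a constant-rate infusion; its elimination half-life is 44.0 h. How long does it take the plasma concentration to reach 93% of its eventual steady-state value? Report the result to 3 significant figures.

169 hours

k = ln 2 / 44.0 = 0.01575 h⁻¹
f = 1 − e^(−kt)  ⇒  t = −ln(1 − f) / k
t = −ln(1 − 0.93) / 0.01575 = 2.659 / 0.01575 ≈ 169 hours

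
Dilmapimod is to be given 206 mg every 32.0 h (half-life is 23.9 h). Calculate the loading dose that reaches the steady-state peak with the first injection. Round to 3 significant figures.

k = ln 2 / 23.9 = 0.02900 h⁻¹
Accumulation ratio R = 1 / (1 − e^(−kτ)) = 1 / (1 − e^(−0.02900×32.0)) = 1 / (1 − 0.3953) = 1.654
Loading dose = maintenance dose × R = 206 × 1.654 ≈ 341 mg

341 mg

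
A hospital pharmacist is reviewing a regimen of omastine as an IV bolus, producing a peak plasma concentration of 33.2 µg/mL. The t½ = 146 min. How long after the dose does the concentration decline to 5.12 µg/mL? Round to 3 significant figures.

394 minutes

k = ln 2 / 146 = 0.004748 min⁻¹
C(t) = C₀ e^(−kt)  ⇒  t = ln(C₀/C) / k
t = ln(33.2/5.12) / 0.004748 = 1.869 / 0.004748 ≈ 394 minutes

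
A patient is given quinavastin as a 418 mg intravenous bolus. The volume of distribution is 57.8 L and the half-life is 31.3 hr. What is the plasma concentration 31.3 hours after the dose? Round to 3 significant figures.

3.62 mg/L

C₀ = dose / V = 418 / 57.8 = 7.232 mg/L
k = ln 2 / 31.3 = 0.02215 hr⁻¹
C(t) = C₀ e^(−kt) = 7.232 × e^(−0.02215 × 31.3) = 7.232 × e^(−0.6931) = 7.232 × 0.5000 ≈ 3.62 mg/L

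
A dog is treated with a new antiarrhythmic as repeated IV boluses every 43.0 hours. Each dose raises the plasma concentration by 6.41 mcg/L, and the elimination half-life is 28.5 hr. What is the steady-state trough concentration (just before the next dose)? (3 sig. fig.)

k = ln 2 / 28.5 = 0.02432 hr⁻¹
Fraction remaining after one interval: e^(−kτ) = e^(−0.02432 × 43.0) = 0.3514
R = 1 / (1 − 0.3514) = 1.542
Css,max = 6.41 × 1.542 = 9.883 mcg/L
Css,min = Css,max × e^(−kτ) = 9.883 × 0.3514 ≈ 3.47 mcg/L

3.47 mcg/L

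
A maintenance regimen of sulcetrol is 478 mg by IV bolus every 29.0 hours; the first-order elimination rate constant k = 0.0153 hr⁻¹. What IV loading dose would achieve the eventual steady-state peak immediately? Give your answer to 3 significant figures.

1330 mg

Accumulation ratio R = 1 / (1 − e^(−kτ)) = 1 / (1 − e^(−0.01530×29.0)) = 1 / (1 − 0.6417) = 2.791
Loading dose = maintenance dose × R = 478 × 2.791 ≈ 1330 mg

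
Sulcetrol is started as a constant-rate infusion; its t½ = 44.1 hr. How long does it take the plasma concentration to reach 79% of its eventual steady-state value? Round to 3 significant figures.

k = ln 2 / 44.1 = 0.01572 hr⁻¹
f = 1 − e^(−kt)  ⇒  t = −ln(1 − f) / k
t = −ln(1 − 0.79) / 0.01572 = 1.561 / 0.01572 ≈ 99.3 hours

99.3 hours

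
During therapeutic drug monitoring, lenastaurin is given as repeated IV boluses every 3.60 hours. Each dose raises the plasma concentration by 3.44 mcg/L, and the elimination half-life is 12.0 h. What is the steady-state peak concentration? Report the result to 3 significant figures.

k = ln 2 / 12.0 = 0.05776 h⁻¹
Fraction remaining after one interval: e^(−kτ) = e^(−0.05776 × 3.60) = 0.8123
R = 1 / (1 − 0.8123) = 5.326
Css,max = 3.44 × 5.326 ≈ 18.3 mcg/L

18.3 mcg/L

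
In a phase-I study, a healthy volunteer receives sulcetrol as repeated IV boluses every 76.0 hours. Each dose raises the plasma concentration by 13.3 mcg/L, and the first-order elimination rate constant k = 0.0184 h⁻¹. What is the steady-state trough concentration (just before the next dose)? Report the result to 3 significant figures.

4.36 mcg/L

Fraction remaining after one interval: e^(−kτ) = e^(−0.01840 × 76.0) = 0.2470
R = 1 / (1 − 0.2470) = 1.328
Css,max = 13.3 × 1.328 = 17.66 mcg/L
Css,min = Css,max × e^(−kτ) = 17.66 × 0.2470 ≈ 4.36 mcg/L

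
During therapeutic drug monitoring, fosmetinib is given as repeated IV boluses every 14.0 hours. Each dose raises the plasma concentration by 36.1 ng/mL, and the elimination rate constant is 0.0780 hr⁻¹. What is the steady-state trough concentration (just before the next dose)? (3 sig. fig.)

18.2 ng/mL

Fraction remaining after one interval: e^(−kτ) = e^(−0.07800 × 14.0) = 0.3355
R = 1 / (1 − 0.3355) = 1.505
Css,max = 36.1 × 1.505 = 54.33 ng/mL
Css,min = Css,max × e^(−kτ) = 54.33 × 0.3355 ≈ 18.2 ng/mL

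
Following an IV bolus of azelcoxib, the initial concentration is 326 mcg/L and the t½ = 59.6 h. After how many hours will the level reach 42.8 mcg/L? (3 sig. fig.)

175 hours

k = ln 2 / 59.6 = 0.01163 h⁻¹
C(t) = C₀ e^(−kt)  ⇒  t = ln(C₀/C) / k
t = ln(326/42.8) / 0.01163 = 2.030 / 0.01163 ≈ 175 hours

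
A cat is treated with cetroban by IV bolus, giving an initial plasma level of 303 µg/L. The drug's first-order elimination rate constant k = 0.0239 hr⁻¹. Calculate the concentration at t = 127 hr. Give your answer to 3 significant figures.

C(t) = C₀ e^(−kt) = 303 × e^(−0.02390 × 127) = 303 × e^(−3.035) = 303 × 0.04806 ≈ 14.6 µg/L

14.6 µg/L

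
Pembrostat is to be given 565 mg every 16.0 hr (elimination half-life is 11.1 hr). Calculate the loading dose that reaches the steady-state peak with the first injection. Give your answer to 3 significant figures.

k = ln 2 / 11.1 = 0.06245 hr⁻¹
Accumulation ratio R = 1 / (1 − e^(−kτ)) = 1 / (1 − e^(−0.06245×16.0)) = 1 / (1 − 0.3682) = 1.583
Loading dose = maintenance dose × R = 565 × 1.583 ≈ 894 mg

894 mg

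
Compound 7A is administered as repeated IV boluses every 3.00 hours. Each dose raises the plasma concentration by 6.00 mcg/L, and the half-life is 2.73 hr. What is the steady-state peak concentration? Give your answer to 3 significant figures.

k = ln 2 / 2.73 = 0.2539 hr⁻¹
Fraction remaining after one interval: e^(−kτ) = e^(−0.2539 × 3.00) = 0.4669
R = 1 / (1 − 0.4669) = 1.876
Css,max = 6.00 × 1.876 ≈ 11.3 mcg/L

11.3 mcg/L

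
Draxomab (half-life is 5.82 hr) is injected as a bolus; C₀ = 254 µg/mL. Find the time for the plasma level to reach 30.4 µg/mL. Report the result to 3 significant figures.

17.8 hours

k = ln 2 / 5.82 = 0.1191 hr⁻¹
C(t) = C₀ e^(−kt)  ⇒  t = ln(C₀/C) / k
t = ln(254/30.4) / 0.1191 = 2.123 / 0.1191 ≈ 17.8 hours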